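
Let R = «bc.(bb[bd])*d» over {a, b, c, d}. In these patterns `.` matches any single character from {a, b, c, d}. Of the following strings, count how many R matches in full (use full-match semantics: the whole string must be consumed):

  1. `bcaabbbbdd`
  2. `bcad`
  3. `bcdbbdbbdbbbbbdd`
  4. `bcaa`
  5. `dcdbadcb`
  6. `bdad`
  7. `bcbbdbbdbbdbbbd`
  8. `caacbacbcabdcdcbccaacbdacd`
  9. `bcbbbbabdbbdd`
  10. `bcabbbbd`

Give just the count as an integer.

1 → no match
2 → match
3 → match
4 → no match — must end with `d`
5 → no match — must start with `bc`
6 → no match — must start with `bc`
7 → no match
8 → no match — must start with `bc`
9 → no match
10 → no match
Total matched: 2

2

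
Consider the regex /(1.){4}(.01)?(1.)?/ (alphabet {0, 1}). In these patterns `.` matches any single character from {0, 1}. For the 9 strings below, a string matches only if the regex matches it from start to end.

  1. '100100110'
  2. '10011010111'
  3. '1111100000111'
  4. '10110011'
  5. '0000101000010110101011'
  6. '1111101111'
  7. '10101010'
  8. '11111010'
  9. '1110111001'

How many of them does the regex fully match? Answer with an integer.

1 → no match
2 → no match
3 → no match
4 → no match
5 → no match — must start with '1'
6 → match
7 → match
8 → match
9 → no match
Total matched: 3

3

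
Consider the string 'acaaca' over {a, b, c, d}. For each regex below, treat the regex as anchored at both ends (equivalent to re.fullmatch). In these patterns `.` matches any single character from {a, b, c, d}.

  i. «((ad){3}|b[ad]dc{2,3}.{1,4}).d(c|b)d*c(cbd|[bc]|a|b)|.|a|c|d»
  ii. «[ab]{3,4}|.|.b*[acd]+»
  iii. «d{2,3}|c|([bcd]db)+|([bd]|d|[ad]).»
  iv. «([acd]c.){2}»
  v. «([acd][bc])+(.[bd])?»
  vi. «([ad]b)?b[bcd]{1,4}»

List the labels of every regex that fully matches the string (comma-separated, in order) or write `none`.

i → no match
ii → match
iii → no match
iv → match
v → no match
vi → no match

ii, iv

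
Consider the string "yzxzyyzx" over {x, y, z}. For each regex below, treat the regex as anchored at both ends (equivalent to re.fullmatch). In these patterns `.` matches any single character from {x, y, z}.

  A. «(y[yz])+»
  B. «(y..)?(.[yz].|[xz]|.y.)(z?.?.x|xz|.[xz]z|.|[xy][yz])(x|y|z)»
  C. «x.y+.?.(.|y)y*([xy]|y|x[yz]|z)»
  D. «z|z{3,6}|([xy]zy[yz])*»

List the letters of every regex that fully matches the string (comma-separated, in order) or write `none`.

B

A → no match
B → match
C → no match — must start with "x"
D → no match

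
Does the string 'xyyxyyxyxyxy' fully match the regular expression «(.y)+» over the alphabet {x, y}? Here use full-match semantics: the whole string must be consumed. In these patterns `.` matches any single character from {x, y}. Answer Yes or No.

No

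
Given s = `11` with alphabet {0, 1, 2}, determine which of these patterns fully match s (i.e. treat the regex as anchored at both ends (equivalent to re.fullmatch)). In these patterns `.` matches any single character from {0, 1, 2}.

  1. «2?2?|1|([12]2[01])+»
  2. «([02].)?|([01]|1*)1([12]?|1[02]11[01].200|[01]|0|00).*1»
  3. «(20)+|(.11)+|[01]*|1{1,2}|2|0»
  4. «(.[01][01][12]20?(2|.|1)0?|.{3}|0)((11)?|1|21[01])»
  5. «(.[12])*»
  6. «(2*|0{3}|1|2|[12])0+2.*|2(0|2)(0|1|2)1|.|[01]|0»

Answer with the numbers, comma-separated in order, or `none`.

1 → no match
2 → match
3 → match
4 → no match
5 → match
6 → no match

2, 3, 5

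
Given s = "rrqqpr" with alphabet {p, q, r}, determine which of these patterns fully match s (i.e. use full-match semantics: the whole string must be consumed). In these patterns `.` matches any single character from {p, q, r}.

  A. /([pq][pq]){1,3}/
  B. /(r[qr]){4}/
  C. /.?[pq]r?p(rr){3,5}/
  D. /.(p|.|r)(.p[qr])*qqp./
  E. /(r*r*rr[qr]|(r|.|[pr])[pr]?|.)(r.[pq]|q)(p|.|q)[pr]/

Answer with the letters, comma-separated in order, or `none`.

D, E

A → no match
B → no match
C → no match — must end with "rr"
D → match
E → match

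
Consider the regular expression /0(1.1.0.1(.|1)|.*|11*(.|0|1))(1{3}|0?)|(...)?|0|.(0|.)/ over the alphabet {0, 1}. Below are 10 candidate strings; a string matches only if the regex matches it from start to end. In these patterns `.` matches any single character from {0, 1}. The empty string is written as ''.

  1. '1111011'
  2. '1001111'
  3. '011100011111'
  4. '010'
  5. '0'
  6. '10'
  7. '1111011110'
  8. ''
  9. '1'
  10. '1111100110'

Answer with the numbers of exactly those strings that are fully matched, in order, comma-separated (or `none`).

1. '1111011' → no match
2. '1001111' → no match
3. '011100011111' → match
4. '010' → match
5. '0' → match
6. '10' → match
7. '1111011110' → no match
8. '' → match
9. '1' → no match
10. '1111100110' → no match

3, 4, 5, 6, 8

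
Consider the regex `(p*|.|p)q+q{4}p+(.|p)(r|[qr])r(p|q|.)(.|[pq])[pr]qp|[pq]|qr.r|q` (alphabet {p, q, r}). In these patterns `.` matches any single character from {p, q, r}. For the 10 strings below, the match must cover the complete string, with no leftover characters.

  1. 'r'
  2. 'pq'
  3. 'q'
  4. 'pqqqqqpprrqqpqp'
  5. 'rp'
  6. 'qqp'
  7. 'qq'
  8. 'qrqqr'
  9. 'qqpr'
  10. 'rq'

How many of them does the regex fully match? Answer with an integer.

1 → no match
2 → no match
3 → match
4 → match
5 → no match
6 → no match
7 → no match
8 → no match
9 → no match
10 → no match
Total matched: 2

2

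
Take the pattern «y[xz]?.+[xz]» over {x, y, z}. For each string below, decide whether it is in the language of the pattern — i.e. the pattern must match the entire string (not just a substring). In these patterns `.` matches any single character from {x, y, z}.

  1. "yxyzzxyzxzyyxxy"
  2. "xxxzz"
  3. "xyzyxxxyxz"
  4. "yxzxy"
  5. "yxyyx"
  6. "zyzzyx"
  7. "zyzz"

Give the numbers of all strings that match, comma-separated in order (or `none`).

1 → no match
2 → no match — must start with "y"
3 → no match — must start with "y"
4 → no match
5 → match
6 → no match — must start with "y"
7 → no match — must start with "y"

5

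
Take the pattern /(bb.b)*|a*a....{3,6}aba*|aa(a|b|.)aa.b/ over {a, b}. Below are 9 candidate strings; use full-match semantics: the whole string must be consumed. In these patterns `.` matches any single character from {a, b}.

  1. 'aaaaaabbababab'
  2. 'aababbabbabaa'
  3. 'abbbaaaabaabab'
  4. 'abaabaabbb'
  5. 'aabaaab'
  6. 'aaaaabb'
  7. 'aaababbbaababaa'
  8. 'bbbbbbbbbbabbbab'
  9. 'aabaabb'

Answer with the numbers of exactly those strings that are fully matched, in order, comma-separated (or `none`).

1, 2, 5, 6, 7, 8, 9

1 → match
2 → match
3 → no match
4. 'abaabaabbb' → no match
5. 'aabaaab' → match
6. 'aaaaabb' → match
7 → match
8 → match
9. 'aabaabb' → match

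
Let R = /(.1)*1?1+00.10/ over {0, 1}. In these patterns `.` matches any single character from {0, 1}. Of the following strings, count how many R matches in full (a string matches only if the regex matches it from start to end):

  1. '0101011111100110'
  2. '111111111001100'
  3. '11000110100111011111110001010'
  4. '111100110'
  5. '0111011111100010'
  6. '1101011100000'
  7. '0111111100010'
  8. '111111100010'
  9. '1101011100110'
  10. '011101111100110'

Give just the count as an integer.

7

1 → match
2 → no match — must end with '10'
3 → no match
4. '111100110' → match
5 → match
6 → no match — must end with '10'
7 → match
8. '111111100010' → match
9 → match
10 → match
Total matched: 7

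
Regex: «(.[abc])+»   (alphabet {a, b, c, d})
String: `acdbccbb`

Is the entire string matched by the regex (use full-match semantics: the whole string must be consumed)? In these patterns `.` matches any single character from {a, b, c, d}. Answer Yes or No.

Yes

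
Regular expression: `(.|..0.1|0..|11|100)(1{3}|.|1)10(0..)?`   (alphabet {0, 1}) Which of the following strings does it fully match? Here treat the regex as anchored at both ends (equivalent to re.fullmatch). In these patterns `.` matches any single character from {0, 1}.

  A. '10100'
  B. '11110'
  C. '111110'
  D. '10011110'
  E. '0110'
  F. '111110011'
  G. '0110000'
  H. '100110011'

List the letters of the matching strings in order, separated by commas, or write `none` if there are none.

A → no match
B → match
C → match
D → match
E → match
F → match
G → match
H → match

B, C, D, E, F, G, H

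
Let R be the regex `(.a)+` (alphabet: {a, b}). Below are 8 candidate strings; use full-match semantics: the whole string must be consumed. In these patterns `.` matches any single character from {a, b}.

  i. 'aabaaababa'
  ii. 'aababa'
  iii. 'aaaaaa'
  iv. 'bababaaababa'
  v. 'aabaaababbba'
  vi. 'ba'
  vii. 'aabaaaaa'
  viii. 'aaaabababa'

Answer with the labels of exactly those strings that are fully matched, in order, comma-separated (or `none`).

i, ii, iii, iv, vi, vii, viii

i → match
ii → match
iii → match
iv → match
v → no match
vi → match
vii → match
viii → match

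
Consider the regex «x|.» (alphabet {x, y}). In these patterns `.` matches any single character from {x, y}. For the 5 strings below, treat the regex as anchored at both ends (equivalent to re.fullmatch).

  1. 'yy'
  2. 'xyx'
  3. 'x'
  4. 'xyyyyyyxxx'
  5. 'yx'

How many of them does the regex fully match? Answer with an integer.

1

1 → no match
2 → no match
3 → match
4 → no match
5 → no match
Total matched: 1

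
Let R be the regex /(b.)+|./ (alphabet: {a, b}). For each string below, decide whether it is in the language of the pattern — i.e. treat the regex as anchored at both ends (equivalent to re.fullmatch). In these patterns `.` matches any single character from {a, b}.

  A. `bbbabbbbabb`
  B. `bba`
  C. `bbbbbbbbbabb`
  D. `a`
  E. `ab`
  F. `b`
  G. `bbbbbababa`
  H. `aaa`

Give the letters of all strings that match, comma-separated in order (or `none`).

C, D, F, G

A → no match
B → no match
C → match
D → match
E → no match
F → match
G → match
H → no match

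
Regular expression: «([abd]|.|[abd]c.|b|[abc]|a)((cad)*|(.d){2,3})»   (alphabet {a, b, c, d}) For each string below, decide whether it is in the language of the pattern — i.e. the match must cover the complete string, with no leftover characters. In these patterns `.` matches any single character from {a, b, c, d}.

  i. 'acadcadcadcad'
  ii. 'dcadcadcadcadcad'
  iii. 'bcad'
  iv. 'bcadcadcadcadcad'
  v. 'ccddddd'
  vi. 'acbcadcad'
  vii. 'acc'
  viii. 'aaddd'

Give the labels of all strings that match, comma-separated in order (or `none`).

i, ii, iii, iv, v, vi, vii, viii

i → match
ii → match
iii → match
iv → match
v → match
vi → match
vii → match
viii → match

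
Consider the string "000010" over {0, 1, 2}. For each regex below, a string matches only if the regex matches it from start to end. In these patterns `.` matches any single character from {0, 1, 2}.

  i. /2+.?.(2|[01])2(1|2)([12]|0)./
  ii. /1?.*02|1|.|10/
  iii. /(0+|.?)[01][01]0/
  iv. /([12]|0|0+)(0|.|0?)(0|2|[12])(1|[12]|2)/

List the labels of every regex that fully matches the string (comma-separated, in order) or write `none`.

i → no match — must start with "2"
ii → no match
iii → match
iv → no match

iii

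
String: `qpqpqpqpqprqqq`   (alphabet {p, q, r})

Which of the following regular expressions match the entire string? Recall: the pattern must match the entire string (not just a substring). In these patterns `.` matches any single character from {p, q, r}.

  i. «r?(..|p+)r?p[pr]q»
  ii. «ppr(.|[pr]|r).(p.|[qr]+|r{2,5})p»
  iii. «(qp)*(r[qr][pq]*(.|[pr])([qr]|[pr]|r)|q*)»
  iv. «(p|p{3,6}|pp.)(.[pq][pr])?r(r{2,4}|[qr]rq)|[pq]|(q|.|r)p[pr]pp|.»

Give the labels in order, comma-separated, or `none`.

iii

i → no match
ii → no match — must start with `ppr`
iii → match
iv → no match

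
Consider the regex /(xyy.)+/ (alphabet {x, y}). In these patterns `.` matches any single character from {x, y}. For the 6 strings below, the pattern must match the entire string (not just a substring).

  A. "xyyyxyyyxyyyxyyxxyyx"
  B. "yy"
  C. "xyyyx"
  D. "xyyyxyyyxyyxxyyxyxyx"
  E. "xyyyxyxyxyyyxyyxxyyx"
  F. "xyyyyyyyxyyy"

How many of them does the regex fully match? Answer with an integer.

1

A → match
B. "yy" → no match — must start with "xyy"
C. "xyyyx" → no match
D → no match
E → no match
F. "xyyyyyyyxyyy" → no match
Total matched: 1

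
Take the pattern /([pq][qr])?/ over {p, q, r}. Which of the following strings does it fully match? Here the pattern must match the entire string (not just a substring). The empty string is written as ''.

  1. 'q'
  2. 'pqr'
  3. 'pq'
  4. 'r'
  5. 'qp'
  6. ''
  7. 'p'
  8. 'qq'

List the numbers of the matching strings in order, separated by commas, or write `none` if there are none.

3, 6, 8

1 → no match
2 → no match
3 → match
4 → no match
5 → no match
6 → match
7 → no match
8 → match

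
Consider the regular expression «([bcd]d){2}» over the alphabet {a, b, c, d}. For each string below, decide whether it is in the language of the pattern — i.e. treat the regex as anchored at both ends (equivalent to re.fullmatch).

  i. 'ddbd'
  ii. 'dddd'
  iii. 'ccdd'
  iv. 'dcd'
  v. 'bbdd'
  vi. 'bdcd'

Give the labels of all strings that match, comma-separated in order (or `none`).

i, ii, vi

i → match
ii → match
iii → no match
iv → no match
v → no match
vi → match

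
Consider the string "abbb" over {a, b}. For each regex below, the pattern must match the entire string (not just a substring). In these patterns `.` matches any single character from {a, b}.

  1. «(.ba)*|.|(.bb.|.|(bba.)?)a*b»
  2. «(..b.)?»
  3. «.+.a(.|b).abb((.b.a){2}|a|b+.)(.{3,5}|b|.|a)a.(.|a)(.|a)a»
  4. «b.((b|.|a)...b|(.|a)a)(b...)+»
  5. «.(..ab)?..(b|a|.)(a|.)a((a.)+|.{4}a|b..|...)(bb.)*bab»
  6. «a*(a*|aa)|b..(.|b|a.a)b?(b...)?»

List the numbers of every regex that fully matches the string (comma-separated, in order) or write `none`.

2

1 → no match
2 → match
3 → no match — must end with "a"
4 → no match — must start with "b"
5 → no match — must end with "bab"
6 → no match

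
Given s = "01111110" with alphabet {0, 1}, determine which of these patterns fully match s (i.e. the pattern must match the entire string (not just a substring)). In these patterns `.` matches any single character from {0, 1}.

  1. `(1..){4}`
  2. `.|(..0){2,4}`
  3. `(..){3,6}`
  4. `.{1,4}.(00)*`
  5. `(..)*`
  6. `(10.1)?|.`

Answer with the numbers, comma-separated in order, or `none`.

3, 5

1 → no match — must start with "1"
2 → no match
3 → match
4 → no match
5 → match
6 → no match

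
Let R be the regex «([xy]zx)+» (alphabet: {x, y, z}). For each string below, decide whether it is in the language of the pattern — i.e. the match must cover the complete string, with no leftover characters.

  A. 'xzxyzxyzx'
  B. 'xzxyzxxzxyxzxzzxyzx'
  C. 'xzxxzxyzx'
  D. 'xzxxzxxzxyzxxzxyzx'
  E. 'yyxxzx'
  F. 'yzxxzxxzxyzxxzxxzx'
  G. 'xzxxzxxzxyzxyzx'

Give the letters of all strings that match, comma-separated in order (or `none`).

A → match
B → no match
C → match
D → match
E → no match
F → match
G → match

A, C, D, F, G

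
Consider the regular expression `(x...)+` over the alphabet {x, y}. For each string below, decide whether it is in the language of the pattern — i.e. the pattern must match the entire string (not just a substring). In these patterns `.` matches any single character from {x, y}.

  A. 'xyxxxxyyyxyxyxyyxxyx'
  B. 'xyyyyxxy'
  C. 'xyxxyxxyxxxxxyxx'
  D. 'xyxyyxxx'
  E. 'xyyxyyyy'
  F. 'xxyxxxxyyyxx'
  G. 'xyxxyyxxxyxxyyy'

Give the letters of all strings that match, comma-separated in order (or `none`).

none

A → no match
B → no match
C → no match
D → no match
E → no match
F → no match
G → no match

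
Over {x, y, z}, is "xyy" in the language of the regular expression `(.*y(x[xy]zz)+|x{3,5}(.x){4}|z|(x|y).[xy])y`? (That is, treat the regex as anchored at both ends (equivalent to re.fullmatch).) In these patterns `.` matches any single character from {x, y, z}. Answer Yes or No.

No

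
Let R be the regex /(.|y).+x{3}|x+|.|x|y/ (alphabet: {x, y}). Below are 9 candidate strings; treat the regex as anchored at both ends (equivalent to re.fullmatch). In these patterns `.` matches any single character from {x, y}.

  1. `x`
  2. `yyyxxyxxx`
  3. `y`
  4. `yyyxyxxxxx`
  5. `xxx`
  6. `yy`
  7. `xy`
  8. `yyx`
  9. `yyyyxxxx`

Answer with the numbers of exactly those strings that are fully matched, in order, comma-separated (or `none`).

1 → match
2 → match
3 → match
4 → match
5 → match
6 → no match
7 → no match
8 → no match
9 → match

1, 2, 3, 4, 5, 9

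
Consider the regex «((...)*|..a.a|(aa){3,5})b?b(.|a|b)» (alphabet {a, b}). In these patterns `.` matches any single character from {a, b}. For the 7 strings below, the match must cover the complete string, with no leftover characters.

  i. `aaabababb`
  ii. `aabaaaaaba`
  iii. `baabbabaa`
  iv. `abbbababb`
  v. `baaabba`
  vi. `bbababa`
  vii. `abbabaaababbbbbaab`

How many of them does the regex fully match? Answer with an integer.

1

i → no match
ii → no match
iii → no match
iv → no match
v → no match
vi → match
vii → no match
Total matched: 1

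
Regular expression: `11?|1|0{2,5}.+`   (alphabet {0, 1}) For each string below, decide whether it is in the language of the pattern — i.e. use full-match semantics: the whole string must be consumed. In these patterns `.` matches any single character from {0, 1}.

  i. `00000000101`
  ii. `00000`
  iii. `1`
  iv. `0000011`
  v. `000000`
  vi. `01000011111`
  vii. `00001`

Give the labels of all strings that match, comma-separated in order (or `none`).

i, ii, iii, iv, v, vii

i → match
ii → match
iii → match
iv → match
v → match
vi → no match
vii → match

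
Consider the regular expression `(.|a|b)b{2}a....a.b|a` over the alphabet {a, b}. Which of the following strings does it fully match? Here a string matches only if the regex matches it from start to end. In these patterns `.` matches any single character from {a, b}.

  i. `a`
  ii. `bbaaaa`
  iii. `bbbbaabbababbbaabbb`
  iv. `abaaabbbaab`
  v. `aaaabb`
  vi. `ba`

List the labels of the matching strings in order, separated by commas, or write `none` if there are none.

i

i → match
ii → no match
iii → no match
iv → no match
v → no match
vi → no match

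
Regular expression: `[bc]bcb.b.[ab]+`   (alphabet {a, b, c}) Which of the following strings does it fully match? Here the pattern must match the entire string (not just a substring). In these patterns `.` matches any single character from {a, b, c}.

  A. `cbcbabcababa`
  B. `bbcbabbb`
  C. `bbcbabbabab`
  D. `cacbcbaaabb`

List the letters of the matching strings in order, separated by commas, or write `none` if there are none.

A, B, C

A → match
B → match
C → match
D → no match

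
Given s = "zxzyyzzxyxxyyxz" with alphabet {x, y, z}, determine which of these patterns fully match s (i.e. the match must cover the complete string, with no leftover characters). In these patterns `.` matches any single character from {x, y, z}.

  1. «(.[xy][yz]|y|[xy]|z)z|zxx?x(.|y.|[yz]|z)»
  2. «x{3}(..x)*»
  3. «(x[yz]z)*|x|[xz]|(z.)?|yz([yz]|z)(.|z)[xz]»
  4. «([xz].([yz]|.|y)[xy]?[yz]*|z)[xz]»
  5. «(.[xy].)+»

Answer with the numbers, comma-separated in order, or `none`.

5

1 → no match
2 → no match — must start with "x"
3 → no match
4 → no match
5 → match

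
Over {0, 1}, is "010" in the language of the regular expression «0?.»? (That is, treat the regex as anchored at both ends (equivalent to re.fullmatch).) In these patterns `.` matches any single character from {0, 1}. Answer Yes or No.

No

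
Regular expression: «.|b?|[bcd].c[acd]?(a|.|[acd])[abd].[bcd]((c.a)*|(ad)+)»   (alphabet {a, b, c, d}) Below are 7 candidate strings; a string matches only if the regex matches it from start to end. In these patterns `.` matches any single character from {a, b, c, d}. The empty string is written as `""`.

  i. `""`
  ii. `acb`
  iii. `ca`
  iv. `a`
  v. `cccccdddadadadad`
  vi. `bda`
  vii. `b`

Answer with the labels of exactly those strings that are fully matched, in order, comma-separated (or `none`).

i → match
ii → no match
iii → no match
iv → match
v → match
vi → no match
vii → match

i, iv, v, vii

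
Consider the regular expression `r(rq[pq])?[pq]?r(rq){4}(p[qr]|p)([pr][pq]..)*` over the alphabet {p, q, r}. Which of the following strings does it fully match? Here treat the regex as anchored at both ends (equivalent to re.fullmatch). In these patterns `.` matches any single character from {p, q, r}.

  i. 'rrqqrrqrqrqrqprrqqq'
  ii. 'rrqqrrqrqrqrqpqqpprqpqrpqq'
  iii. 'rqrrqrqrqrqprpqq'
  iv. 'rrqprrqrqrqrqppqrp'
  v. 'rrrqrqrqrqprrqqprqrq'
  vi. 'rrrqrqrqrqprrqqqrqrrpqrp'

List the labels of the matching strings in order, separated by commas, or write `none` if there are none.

i → match
ii → no match
iii → match
iv → match
v → match
vi → match

i, iii, iv, v, vi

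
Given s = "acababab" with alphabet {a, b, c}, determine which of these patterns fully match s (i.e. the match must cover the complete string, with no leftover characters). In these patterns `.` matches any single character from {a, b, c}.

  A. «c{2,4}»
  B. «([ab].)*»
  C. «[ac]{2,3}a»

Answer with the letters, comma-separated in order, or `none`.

A → no match — must start with "c"
B → match
C → no match — must end with "a"

B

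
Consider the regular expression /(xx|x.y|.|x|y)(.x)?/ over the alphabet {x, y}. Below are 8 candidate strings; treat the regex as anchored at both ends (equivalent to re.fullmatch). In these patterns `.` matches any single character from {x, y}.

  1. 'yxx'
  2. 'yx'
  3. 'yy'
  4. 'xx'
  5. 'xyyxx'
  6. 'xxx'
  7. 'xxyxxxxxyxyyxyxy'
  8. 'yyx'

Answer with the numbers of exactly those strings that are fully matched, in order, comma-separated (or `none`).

1 → match
2 → no match
3 → no match
4 → match
5 → match
6 → match
7 → no match
8 → match

1, 4, 5, 6, 8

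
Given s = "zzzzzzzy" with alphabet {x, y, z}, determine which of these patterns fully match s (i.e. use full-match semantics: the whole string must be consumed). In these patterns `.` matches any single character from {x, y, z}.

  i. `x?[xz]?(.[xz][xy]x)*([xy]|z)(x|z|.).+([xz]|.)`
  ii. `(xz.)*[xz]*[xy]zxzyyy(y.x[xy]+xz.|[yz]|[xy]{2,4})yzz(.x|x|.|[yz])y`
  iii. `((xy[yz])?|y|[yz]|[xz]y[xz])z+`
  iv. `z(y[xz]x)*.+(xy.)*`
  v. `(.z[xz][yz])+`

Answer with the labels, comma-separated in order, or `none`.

i, iv, v

i → match
ii → no match
iii → no match — must end with "z"
iv → match
v → match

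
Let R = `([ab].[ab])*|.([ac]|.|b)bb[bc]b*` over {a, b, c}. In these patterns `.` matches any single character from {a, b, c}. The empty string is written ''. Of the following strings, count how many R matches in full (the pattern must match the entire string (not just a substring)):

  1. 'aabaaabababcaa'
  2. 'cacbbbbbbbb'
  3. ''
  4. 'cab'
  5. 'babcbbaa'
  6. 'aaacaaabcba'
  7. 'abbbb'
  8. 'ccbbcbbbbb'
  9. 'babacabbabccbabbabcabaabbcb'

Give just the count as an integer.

3

1 → no match
2 → no match
3 → match
4 → no match
5 → no match
6 → no match
7 → match
8 → match
9 → no match
Total matched: 3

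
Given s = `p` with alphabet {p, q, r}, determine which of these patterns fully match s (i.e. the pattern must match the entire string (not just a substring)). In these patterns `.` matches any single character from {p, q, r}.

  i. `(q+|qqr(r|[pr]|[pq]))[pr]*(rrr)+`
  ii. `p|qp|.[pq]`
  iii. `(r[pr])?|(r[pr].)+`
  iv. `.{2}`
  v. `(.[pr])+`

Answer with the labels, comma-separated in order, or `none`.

ii

i → no match — must end with `rrr`
ii → match
iii → no match
iv → no match
v → no match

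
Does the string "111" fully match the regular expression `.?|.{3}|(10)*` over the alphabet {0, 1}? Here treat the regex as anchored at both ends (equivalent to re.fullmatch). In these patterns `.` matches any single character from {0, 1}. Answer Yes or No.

Yes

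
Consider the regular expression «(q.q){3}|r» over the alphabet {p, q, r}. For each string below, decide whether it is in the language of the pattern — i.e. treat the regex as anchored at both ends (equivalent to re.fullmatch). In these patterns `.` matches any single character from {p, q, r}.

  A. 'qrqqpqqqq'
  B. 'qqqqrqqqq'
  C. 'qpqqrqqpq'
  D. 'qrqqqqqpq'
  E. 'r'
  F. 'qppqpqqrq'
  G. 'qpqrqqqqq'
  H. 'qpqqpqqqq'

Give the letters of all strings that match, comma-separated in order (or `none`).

A, B, C, D, E, H

A → match
B → match
C → match
D → match
E → match
F → no match
G → no match
H → match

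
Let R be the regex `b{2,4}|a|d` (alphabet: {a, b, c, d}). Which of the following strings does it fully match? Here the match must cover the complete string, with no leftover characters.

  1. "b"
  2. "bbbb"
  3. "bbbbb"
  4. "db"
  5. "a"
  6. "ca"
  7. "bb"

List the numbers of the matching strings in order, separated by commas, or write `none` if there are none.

2, 5, 7

1 → no match
2 → match
3 → no match
4 → no match
5 → match
6 → no match
7 → match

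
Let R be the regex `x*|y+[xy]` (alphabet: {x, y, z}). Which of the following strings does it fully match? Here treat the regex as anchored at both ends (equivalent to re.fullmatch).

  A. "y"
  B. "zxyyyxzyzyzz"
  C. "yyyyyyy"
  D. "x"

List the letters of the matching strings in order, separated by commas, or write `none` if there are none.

A → no match
B → no match
C → match
D → match

C, D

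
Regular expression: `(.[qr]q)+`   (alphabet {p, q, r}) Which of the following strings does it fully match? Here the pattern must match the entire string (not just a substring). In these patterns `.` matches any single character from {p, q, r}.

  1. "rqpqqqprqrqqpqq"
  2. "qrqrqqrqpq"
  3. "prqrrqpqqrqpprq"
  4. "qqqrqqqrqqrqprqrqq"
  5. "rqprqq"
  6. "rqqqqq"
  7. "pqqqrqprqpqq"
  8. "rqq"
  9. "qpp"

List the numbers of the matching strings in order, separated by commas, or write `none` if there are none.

1 → no match
2 → no match
3 → no match
4 → match
5 → no match
6 → match
7 → match
8 → match
9 → no match — must end with "q"

4, 6, 7, 8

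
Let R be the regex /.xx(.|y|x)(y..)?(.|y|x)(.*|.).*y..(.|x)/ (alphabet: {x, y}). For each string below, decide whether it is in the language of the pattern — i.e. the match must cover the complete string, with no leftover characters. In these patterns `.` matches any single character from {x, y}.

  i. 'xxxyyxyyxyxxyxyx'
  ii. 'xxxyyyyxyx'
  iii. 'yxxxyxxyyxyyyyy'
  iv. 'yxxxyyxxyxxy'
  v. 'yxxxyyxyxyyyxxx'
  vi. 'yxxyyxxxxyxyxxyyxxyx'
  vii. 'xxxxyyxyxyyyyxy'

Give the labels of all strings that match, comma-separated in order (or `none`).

i, ii, iii, iv, v, vii

i → match
ii → match
iii → match
iv → match
v → match
vi → no match
vii → match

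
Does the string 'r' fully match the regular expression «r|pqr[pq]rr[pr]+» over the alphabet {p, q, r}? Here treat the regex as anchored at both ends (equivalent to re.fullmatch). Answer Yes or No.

Yes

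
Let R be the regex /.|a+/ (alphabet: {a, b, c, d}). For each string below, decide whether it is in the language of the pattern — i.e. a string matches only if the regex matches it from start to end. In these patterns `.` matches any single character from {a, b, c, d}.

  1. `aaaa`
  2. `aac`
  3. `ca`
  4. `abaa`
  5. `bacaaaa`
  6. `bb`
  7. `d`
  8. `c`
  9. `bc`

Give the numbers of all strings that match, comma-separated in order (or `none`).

1 → match
2 → no match
3 → no match
4 → no match
5 → no match
6 → no match
7 → match
8 → match
9 → no match

1, 7, 8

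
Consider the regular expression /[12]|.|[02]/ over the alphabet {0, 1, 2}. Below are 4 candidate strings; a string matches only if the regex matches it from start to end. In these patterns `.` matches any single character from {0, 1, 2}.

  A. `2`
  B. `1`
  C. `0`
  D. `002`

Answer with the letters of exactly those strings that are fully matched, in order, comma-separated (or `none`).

A, B, C

A → match
B → match
C → match
D → no match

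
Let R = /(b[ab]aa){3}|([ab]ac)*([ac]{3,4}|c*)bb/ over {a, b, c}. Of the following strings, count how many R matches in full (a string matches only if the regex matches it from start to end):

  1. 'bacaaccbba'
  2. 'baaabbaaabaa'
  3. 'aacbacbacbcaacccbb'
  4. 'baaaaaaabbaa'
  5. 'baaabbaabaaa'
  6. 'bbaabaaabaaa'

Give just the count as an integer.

2

1 → no match
2 → no match
3 → no match
4 → no match
5 → match
6 → match
Total matched: 2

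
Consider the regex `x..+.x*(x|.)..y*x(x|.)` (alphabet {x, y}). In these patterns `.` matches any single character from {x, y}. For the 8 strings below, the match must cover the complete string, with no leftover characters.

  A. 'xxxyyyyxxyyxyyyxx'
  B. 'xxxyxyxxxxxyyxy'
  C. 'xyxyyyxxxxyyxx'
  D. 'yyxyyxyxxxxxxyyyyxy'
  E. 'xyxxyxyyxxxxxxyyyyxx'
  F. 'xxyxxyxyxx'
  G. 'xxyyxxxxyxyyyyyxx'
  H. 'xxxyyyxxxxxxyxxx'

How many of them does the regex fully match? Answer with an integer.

7

A → match
B → match
C → match
D → no match — must start with 'x'
E → match
F. 'xxyxxyxyxx' → match
G → match
H → match
Total matched: 7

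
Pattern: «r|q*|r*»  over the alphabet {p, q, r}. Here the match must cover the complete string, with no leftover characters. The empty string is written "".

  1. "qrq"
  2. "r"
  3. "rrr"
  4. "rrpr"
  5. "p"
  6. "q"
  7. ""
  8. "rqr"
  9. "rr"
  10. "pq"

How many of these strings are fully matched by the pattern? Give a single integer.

5

1 → no match
2 → match
3 → match
4 → no match
5 → no match
6 → match
7 → match
8 → no match
9 → match
10 → no match
Total matched: 5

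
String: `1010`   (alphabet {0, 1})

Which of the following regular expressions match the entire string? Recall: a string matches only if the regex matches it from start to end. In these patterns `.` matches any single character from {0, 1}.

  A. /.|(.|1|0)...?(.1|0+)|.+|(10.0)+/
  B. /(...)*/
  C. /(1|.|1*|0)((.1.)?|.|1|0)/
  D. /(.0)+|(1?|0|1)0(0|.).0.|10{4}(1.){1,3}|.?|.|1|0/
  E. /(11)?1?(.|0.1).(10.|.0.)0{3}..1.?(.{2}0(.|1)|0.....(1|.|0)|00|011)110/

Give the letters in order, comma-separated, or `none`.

A → match
B → no match
C → match
D → match
E → no match — must end with `110`

A, C, D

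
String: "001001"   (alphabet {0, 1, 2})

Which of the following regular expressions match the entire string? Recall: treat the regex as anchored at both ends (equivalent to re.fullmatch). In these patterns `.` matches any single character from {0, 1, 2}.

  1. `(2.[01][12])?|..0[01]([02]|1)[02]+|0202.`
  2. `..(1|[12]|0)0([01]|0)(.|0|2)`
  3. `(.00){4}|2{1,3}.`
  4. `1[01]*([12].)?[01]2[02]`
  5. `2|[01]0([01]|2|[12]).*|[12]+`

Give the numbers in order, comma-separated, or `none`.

2, 5

1 → no match
2 → match
3 → no match
4 → no match — must start with "1"
5 → match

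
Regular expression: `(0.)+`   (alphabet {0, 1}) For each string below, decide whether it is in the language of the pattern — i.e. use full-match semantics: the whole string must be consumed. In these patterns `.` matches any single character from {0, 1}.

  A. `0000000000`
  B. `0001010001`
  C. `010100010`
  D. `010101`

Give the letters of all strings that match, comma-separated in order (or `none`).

A → match
B → match
C → no match
D → match

A, B, D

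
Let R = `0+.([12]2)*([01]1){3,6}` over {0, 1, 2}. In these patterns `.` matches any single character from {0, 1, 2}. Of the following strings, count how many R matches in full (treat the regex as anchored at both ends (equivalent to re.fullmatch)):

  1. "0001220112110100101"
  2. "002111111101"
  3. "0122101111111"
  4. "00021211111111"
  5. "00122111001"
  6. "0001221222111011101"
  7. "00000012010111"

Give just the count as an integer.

2

1 → no match
2 → no match
3 → no match
4 → match
5 → no match
6 → no match
7 → match
Total matched: 2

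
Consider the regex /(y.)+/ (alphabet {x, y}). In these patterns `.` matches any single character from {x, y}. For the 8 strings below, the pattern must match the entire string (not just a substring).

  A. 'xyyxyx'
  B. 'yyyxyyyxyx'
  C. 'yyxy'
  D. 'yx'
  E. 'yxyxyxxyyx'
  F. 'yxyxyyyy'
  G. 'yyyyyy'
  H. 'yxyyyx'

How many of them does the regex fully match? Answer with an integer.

5

A → no match — must start with 'y'
B → match
C → no match
D → match
E → no match
F → match
G → match
H → match
Total matched: 5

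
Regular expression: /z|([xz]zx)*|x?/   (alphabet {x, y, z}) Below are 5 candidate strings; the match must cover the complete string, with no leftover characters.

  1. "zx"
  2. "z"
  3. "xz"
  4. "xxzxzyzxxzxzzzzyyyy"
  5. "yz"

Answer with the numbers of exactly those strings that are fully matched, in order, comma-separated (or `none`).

2

1 → no match
2 → match
3 → no match
4 → no match
5 → no match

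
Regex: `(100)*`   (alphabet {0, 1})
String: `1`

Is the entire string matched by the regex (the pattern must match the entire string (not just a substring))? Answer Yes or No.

No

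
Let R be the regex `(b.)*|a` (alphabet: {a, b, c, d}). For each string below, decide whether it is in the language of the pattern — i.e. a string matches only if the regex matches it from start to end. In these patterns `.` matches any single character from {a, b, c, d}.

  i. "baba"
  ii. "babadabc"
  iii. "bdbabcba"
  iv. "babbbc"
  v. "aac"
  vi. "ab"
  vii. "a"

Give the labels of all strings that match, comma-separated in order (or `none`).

i, iii, iv, vii

i → match
ii → no match
iii → match
iv → match
v → no match
vi → no match
vii → match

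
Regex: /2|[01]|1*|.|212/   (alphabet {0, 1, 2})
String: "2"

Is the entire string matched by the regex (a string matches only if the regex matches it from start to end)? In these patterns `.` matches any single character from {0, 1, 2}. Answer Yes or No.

Yes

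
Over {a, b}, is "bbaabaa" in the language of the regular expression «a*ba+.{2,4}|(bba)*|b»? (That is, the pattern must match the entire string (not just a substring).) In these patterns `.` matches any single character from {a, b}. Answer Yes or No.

No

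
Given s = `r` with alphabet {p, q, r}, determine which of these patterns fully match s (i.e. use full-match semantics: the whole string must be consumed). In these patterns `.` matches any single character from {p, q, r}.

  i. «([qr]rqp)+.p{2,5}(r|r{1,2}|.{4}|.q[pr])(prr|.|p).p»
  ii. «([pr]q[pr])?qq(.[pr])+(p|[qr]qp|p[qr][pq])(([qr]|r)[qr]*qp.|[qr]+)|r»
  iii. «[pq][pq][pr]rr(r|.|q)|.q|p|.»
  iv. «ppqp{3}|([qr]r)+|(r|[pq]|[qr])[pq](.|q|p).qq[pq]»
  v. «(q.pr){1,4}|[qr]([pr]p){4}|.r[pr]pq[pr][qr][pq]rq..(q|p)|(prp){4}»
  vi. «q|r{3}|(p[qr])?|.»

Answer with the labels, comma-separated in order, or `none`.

ii, iii, vi

i → no match — must end with `p`
ii → match
iii → match
iv → no match
v → no match
vi → match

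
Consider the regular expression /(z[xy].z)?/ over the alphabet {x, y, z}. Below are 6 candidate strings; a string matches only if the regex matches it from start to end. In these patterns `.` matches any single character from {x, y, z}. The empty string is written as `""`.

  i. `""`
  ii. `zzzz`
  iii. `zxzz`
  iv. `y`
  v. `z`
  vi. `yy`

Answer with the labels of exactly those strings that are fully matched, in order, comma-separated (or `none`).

i → match
ii → no match
iii → match
iv → no match
v → no match
vi → no match

i, iii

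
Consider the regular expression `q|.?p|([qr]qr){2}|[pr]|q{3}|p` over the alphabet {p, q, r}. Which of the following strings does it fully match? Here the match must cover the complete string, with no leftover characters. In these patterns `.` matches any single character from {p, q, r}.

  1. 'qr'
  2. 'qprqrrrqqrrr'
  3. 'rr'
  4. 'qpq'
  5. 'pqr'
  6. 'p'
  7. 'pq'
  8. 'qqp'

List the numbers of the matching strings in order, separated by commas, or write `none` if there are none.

6

1 → no match
2 → no match
3 → no match
4 → no match
5 → no match
6 → match
7 → no match
8 → no match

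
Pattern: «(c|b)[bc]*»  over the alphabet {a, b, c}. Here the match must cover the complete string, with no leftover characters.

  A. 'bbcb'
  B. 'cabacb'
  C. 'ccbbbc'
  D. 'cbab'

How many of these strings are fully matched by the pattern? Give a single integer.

A → match
B → no match
C → match
D → no match
Total matched: 2

2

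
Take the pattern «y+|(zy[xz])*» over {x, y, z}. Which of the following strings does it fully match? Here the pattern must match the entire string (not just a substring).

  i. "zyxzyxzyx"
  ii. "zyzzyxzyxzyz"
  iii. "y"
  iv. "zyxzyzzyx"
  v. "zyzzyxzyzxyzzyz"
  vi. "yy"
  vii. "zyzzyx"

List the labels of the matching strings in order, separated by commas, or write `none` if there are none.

i, ii, iii, iv, vi, vii

i → match
ii → match
iii → match
iv → match
v → no match
vi → match
vii → match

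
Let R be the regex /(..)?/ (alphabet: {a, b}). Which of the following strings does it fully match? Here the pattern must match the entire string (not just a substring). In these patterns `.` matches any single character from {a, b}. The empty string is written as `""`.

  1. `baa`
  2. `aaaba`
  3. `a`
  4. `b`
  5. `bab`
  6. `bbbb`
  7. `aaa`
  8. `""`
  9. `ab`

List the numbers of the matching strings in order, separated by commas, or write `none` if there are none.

1 → no match
2 → no match
3 → no match
4 → no match
5 → no match
6 → no match
7 → no match
8 → match
9 → match

8, 9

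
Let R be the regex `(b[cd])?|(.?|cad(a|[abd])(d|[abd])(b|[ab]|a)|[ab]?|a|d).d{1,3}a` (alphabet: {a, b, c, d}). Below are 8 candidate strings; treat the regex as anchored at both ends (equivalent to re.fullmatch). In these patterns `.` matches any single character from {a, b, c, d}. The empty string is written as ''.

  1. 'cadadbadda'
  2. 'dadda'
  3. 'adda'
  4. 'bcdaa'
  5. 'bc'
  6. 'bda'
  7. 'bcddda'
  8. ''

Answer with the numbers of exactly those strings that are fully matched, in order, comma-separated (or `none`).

1 → match
2 → match
3 → match
4 → no match
5 → match
6 → match
7 → match
8 → match

1, 2, 3, 5, 6, 7, 8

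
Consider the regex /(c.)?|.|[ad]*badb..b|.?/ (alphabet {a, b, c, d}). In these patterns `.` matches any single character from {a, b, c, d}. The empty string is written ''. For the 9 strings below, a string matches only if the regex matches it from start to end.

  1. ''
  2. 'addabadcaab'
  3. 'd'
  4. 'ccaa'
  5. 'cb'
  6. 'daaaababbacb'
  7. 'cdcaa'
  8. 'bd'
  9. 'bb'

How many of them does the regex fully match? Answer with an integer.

3

1 → match
2 → no match
3 → match
4 → no match
5 → match
6 → no match
7 → no match
8 → no match
9 → no match
Total matched: 3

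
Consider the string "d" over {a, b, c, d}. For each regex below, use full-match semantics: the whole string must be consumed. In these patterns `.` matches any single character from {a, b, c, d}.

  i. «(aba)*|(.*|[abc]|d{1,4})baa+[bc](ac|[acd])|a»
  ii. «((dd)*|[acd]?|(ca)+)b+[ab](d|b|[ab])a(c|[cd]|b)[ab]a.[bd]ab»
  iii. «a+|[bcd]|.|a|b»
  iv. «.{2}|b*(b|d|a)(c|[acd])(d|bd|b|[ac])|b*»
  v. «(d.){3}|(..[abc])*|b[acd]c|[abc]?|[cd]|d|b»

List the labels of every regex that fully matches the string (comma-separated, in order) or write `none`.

i → no match
ii → no match — must end with "ab"
iii → match
iv → no match
v → match

iii, v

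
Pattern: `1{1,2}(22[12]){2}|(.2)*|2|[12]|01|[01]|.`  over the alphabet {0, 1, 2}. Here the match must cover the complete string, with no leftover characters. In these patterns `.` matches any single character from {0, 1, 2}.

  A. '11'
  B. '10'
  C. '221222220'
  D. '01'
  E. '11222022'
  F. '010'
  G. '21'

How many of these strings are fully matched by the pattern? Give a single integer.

A → no match
B → no match
C → no match
D → match
E → no match
F → no match
G → no match
Total matched: 1

1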